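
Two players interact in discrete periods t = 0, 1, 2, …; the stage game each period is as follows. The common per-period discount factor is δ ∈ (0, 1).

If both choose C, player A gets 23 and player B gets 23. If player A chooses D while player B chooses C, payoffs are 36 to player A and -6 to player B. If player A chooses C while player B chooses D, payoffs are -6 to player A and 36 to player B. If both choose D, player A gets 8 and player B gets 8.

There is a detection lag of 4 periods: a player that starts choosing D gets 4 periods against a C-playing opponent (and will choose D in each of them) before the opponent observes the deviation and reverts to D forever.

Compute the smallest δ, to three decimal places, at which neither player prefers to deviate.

A deviator earns 36 for 4 periods, then 8 forever; cooperating earns 23 forever. Multiplying the IC by (1−δ):
23 ≥ 36(1−δ^4) + 8δ^4, so 28·δ^4 ≥ 13 and δ^4 ≥ 13/28.
δ ≥ (13/28)^(1/4) ≈ 0.825.

0.825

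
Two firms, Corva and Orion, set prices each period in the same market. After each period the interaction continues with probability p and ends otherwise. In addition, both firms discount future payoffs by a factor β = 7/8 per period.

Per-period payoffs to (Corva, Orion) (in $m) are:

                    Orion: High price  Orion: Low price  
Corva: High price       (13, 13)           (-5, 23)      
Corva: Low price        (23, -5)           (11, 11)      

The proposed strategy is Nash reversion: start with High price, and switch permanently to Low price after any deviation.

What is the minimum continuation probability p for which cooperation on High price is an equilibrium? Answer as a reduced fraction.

With continuation probability p and discount β, the effective per-period discount factor is βp.
Grim-trigger IC: βp ≥ (23−13)/(23−11) = 5/6.
So p ≥ (5/6)/(7/8) = 20/21.

20/21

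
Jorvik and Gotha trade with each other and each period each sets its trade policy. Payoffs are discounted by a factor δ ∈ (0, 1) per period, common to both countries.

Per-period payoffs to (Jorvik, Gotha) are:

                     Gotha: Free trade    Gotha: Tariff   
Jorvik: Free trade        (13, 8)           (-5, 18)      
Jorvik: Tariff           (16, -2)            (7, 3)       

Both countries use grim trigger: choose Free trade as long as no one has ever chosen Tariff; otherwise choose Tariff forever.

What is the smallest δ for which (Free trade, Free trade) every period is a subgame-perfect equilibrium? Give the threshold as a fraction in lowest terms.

2/3

Jorvik: cooperation gives 13 each period; deviation gives 16 once then 7 forever.
  13/(1−δ) ≥ 16 + 7δ/(1−δ) ⇒ δ ≥ 3/9 = 1/3.
Gotha: cooperation gives 8 each period; deviation gives 18 once then 3 forever.
  δ ≥ 10/15 = 2/3.
Both must hold, so the binding constraint is Gotha's: δ ≥ 2/3.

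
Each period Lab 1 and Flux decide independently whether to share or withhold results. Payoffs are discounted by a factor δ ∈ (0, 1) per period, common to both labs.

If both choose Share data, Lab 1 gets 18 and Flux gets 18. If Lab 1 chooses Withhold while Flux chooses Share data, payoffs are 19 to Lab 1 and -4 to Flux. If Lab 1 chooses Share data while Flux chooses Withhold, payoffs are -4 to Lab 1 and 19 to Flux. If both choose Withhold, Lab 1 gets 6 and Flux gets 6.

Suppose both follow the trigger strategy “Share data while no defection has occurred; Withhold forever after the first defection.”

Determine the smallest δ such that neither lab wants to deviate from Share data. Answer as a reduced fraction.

18/(1−δ) ≥ 19 + 6δ/(1−δ)
18 ≥ 19 − 13δ
δ ≥ 1/13.

1/13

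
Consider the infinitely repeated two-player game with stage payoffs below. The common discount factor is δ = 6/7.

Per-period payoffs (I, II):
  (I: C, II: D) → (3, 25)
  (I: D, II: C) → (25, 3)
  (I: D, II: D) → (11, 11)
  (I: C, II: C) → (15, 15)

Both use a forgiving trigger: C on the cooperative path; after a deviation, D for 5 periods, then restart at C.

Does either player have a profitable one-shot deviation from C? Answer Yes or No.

No

A one-shot deviation gives 25 now, then 11 for 5 periods, then back to 15.
Gain from deviating: (25−15) today; loss: (15−11) in each of the next 5 periods.
No-deviation condition: (15−11)(δ+…+δ^5) ≥ 25−15, i.e. δ+…+δ^5 ≥ 5/2.
At δ = 6/7: δ+…+δ^5 = 3.2240 ≥ 2.5000.
So cooperation is sustainable.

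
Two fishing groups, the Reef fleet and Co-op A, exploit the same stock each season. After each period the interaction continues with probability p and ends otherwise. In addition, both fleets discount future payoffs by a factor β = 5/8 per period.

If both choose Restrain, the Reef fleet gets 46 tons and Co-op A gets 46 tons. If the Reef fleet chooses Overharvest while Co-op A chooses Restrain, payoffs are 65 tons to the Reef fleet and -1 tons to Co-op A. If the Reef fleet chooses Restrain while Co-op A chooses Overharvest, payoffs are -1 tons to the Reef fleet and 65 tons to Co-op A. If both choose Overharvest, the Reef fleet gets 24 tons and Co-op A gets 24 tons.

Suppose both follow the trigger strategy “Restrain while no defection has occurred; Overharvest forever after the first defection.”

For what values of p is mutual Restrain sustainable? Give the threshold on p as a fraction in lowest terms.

With continuation probability p and discount β, the effective per-period discount factor is βp.
Grim-trigger IC: βp ≥ (65−46)/(65−24) = 19/41.
So p ≥ (19/41)/(5/8) = 152/205.

152/205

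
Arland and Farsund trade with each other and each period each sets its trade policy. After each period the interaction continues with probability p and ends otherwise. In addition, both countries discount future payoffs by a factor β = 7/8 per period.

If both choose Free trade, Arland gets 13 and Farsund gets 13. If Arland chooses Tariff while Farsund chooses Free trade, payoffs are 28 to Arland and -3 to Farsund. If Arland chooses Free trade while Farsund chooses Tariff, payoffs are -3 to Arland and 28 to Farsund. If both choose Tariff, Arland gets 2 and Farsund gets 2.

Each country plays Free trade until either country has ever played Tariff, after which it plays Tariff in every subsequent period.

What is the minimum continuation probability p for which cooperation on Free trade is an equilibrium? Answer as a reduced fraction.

60/91

Expected continuation weight on next period's payoff is β·p = 7/8·p, which plays the role of the discount factor.
Cooperation requires 7/8·p ≥ (28−13)/(28−2) = 15/26, hence p ≥ 60/91.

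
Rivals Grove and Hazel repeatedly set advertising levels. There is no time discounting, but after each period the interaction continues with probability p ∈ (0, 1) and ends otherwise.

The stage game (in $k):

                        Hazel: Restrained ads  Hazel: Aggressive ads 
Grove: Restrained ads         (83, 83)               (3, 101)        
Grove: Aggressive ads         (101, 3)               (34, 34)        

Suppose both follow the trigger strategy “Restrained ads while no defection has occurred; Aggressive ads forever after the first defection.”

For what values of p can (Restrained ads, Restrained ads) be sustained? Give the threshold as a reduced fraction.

Expected cooperation value is 83 + p·83 + p²·83 + … = 83/(1−p); deviation gives 101 + p·34/(1−p).
83 ≥ 101(1−p) + 34p ⇒ 67p ≥ 18 ⇒ p ≥ 18/67.

18/67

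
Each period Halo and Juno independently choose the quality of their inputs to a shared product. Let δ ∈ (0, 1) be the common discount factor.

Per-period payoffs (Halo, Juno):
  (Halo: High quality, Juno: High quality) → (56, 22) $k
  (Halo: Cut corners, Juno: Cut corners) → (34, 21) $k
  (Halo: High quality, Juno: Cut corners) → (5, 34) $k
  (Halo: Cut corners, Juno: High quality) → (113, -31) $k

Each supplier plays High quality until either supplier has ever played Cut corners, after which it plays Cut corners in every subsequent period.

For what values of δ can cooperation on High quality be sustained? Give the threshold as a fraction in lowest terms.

Halo's threshold: (113−56)/(113−34) = 57/79.
Juno's threshold: (34−22)/(34−21) = 12/13.
57/79 < 12/13, so Juno binds and δ* = 12/13.

12/13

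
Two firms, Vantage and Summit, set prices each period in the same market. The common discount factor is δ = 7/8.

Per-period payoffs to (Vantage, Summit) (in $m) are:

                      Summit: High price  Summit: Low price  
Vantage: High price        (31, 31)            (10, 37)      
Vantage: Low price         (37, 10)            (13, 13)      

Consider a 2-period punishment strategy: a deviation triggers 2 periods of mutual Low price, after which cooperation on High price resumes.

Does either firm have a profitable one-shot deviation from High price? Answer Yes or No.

Comparing payoff streams over the 3 periods until play realigns: cooperate → 31(1+δ+…+δ^2); deviate → 37 + 13(δ+…+δ^2).
Cooperation is sustained iff (31−13)(δ+…+δ^2) ≥ 37−31.
δ+…+δ^2 = 7/8·(1−(7/8)^2)/(1−7/8) = 1.6406, and (37−31)/(31−13) = 0.3333.
1.6406 ≥ 0.3333, so cooperation is sustainable.

No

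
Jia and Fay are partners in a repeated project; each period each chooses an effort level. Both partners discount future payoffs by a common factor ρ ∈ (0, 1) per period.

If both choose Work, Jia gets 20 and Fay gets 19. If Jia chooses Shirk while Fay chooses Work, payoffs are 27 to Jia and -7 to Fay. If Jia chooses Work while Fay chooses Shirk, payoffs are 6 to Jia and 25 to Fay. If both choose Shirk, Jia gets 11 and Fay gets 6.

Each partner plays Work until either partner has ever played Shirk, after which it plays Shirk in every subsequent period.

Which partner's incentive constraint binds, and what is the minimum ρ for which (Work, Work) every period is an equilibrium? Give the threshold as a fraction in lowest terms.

Jia: cooperation gives 20 each period; deviation gives 27 once then 11 forever.
  20/(1−ρ) ≥ 27 + 11ρ/(1−ρ) ⇒ ρ ≥ 7/16.
Fay: cooperation gives 19 each period; deviation gives 25 once then 6 forever.
  ρ ≥ 6/19.
Both must hold, so the binding constraint is Jia's: ρ ≥ 7/16.

Jia; ρ ≥ 7/16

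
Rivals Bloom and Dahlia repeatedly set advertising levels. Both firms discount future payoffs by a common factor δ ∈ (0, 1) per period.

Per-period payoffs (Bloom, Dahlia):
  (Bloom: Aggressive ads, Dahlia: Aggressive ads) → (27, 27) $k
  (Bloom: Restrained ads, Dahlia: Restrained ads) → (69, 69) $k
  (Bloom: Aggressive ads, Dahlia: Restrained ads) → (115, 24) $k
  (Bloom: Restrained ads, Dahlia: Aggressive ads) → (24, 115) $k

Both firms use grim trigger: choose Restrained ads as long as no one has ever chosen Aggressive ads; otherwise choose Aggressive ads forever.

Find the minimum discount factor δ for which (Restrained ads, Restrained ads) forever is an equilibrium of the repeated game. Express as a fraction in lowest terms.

Under grim trigger the critical discount factor is (T−C)/(T−P) with T = 115, C = 69, P = 27.
δ* = (115−69)/(115−27) = 46/88 = 23/44.

23/44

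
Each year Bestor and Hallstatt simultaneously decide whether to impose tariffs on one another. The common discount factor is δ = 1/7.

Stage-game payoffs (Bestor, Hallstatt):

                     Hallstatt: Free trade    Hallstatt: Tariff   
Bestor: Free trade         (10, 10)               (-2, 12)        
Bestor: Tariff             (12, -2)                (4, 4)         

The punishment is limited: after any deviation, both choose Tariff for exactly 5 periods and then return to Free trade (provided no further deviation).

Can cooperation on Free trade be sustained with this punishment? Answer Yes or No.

No

A one-shot deviation gives 12 now, then 4 for 5 periods, then back to 10.
Gain from deviating: (12−10) today; loss: (10−4) in each of the next 5 periods.
No-deviation condition: (10−4)(δ+…+δ^5) ≥ 12−10, i.e. δ+…+δ^5 ≥ 1/3.
At δ = 1/7: δ+…+δ^5 = 0.1667 < 0.3333.
So cooperation is not sustainable.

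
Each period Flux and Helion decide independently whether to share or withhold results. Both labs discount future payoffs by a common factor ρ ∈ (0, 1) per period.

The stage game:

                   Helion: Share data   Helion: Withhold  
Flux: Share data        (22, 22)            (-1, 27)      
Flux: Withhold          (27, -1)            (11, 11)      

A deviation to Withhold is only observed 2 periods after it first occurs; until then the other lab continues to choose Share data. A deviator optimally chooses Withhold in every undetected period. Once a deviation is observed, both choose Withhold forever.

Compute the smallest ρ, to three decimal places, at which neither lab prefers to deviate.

0.559

Deviating for the 2 undetected periods gains 27−22 = 5 per period over cooperation, then loses 22−11 = 11 per period forever once punishment starts.
Gain: 5(1 + ρ + … + ρ^1); loss: 11·ρ^2/(1−ρ).
No profitable deviation ⇔ 5(1−ρ^2) ≤ 11·ρ^2, i.e. ρ^2 ≥ 5/(5+11) = 5/16.
Hence ρ ≥ (5/16)^(1/2) ≈ 0.559.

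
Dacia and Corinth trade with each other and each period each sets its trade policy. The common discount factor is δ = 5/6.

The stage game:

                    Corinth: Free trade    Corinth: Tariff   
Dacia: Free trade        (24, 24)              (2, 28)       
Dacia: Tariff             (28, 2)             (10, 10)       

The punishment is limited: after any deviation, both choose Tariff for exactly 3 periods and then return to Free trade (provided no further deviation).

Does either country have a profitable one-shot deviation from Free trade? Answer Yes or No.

No

IC: δ+…+δ^3 ≥ (28−24)/(24−10) = 2/7.
At δ = 5/6: partial sum = 2.1065 ≥ 0.2857. Cooperation sustainable.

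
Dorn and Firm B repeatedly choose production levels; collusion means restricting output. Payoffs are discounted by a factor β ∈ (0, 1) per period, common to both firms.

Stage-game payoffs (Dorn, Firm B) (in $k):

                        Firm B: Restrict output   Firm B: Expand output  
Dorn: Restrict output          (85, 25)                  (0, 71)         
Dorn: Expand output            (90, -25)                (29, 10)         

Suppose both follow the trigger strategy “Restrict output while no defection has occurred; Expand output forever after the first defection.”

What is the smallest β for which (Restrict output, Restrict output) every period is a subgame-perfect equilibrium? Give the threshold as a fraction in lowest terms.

46/61

For Dorn: deviation gain 90−85 = 5, per-period punishment loss 85−29 = 56. IC gives β ≥ 5/61.
For Firm B: gain 46, loss 15 per period, so β ≥ 46/61.
The tighter constraint is Firm B's, so cooperation needs β ≥ 46/61.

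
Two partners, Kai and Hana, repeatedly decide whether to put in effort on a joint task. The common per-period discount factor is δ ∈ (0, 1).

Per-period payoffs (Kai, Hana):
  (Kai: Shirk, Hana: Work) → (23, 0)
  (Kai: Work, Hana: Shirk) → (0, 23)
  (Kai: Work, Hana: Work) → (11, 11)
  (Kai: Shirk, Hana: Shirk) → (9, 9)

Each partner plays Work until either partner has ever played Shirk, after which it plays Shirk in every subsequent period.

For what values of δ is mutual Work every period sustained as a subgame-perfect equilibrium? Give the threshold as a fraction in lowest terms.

Cooperation forever yields 11 each period: 11/(1−δ).
Deviating yields 23 once, then 9 forever: 23 + 9δ/(1−δ).
No profitable deviation requires 11/(1−δ) ≥ 23 + 9δ/(1−δ).
Multiplying by (1−δ): 11 ≥ 23(1−δ) + 9δ = 23 − 14δ.
So 14δ ≥ 12, i.e. δ ≥ 12/14 = 6/7.

6/7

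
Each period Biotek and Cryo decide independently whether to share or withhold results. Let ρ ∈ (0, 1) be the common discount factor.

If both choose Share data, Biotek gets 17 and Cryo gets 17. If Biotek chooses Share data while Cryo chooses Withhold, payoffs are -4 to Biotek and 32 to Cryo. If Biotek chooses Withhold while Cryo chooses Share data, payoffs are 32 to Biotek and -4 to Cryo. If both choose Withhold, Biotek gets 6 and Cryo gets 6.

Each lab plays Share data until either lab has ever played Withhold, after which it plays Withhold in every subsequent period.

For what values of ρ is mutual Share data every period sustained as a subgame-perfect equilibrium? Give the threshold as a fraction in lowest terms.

Under grim trigger the critical discount factor is (T−C)/(T−P) with T = 32, C = 17, P = 6.
ρ* = (32−17)/(32−6) = 15/26.

15/26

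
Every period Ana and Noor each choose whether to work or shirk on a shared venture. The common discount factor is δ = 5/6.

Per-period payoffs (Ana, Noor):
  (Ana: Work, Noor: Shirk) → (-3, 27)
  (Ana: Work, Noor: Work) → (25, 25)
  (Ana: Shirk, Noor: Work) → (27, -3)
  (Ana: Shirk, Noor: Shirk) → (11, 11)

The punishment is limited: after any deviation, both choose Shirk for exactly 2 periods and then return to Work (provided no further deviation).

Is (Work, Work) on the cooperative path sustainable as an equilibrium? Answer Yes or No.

Comparing payoff streams over the 3 periods until play realigns: cooperate → 25(1+δ+…+δ^2); deviate → 27 + 11(δ+…+δ^2).
Cooperation is sustained iff (25−11)(δ+…+δ^2) ≥ 27−25.
δ+…+δ^2 = 5/6·(1−(5/6)^2)/(1−5/6) = 1.5278, and (27−25)/(25−11) = 0.1429.
1.5278 ≥ 0.1429, so cooperation is sustainable.

Yes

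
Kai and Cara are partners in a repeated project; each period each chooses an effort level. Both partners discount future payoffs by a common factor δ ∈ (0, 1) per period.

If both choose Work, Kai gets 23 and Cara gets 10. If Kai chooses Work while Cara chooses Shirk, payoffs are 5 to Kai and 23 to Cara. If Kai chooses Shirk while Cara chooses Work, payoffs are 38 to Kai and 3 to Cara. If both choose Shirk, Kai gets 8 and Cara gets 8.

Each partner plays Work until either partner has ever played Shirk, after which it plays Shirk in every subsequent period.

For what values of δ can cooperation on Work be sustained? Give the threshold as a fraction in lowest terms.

13/15

Kai's threshold: (38−23)/(38−8) = 1/2.
Cara's threshold: (23−10)/(23−8) = 13/15.
1/2 < 13/15, so Cara binds and δ* = 13/15.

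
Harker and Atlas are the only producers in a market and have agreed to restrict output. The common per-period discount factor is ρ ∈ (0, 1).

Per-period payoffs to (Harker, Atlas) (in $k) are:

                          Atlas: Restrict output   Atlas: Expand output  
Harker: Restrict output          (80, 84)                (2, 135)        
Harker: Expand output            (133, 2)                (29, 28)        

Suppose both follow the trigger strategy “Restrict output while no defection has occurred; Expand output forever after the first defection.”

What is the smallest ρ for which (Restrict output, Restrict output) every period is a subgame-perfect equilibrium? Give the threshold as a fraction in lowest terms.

53/104

Harker: cooperation gives 80 each period; deviation gives 133 once then 29 forever.
  80/(1−ρ) ≥ 133 + 29ρ/(1−ρ) ⇒ ρ ≥ 53/104.
Atlas: cooperation gives 84 each period; deviation gives 135 once then 28 forever.
  ρ ≥ 51/107.
Both must hold, so the binding constraint is Harker's: ρ ≥ 53/104.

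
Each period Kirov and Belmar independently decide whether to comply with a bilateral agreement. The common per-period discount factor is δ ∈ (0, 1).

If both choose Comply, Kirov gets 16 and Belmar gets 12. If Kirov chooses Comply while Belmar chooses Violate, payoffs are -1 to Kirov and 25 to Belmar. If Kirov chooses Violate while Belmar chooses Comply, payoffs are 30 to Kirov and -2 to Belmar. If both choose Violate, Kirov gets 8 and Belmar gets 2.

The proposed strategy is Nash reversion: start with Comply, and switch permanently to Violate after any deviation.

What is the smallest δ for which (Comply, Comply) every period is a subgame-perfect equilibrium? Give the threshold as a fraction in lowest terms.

7/11

Kirov: cooperation gives 16 each period; deviation gives 30 once then 8 forever.
  16/(1−δ) ≥ 30 + 8δ/(1−δ) ⇒ δ ≥ 14/22 = 7/11.
Belmar: cooperation gives 12 each period; deviation gives 25 once then 2 forever.
  δ ≥ 13/23.
Both must hold, so the binding constraint is Kirov's: δ ≥ 7/11.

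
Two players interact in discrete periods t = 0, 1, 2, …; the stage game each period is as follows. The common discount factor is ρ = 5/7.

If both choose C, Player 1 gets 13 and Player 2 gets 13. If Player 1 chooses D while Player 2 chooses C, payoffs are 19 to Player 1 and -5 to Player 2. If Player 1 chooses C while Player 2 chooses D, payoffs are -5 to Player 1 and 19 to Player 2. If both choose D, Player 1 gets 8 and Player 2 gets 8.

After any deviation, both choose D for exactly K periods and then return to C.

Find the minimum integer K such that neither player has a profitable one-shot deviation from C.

Need Σ_{k=1}^{K} ρ^k ≥ (19−13)/(13−8) = 1.2000 at ρ = 5/7.
At K = 1 the sum is 0.7143 < 1.2000; at K = 2 it is 1.2245 ≥ 1.2000.
So the minimum punishment length is K = 2.

2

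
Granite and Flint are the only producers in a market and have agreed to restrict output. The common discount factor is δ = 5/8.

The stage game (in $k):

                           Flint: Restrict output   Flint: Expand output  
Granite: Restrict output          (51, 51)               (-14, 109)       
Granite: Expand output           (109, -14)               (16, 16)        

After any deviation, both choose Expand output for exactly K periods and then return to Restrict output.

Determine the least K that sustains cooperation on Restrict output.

11

No profitable deviation requires (51−16)(δ+…+δ^K) ≥ 109−51, i.e. δ+…+δ^K ≥ 58/35 ≈ 1.6571.
With δ = 5/8, the partial sums are K=1: 0.6250, K=2: 1.0156, …, K=9: 1.6424, K=10: 1.6515, K=11: 1.6572.
K = 11 is the first length at which the sum reaches 1.6571.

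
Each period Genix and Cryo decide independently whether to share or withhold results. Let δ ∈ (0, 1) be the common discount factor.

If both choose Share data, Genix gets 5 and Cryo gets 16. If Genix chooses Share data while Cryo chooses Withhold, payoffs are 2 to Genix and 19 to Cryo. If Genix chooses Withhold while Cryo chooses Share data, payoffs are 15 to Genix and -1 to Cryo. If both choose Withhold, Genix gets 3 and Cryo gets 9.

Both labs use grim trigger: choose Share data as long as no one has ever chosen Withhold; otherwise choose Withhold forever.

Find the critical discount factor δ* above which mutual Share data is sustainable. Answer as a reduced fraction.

5/6

Genix's threshold: (15−5)/(15−3) = 5/6.
Cryo's threshold: (19−16)/(19−9) = 3/10.
5/6 > 3/10, so Genix binds and δ* = 5/6.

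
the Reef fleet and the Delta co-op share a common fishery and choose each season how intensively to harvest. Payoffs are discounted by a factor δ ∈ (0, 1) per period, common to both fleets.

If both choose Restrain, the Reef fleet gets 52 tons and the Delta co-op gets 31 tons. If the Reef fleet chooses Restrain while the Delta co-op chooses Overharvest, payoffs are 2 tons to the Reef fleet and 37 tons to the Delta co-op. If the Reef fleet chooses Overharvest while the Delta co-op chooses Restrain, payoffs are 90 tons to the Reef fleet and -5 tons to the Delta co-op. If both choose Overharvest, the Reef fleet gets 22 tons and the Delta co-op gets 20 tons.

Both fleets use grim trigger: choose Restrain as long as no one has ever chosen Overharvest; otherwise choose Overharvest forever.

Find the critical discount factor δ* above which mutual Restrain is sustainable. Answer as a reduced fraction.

19/34

the Reef fleet's threshold: (90−52)/(90−22) = 19/34.
the Delta co-op's threshold: (37−31)/(37−20) = 6/17.
19/34 > 6/17, so the Reef fleet binds and δ* = 19/34.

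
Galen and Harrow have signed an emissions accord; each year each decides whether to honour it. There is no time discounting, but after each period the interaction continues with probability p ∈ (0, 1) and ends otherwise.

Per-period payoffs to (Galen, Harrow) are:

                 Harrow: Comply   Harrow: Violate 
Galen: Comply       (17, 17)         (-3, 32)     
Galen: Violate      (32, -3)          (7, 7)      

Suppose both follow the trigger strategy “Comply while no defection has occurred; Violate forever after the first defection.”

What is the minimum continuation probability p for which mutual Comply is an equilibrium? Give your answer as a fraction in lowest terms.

3/5

Expected cooperation value is 17 + p·17 + p²·17 + … = 17/(1−p); deviation gives 32 + p·7/(1−p).
17 ≥ 32(1−p) + 7p ⇒ 25p ≥ 15 ⇒ p ≥ 15/25 = 3/5.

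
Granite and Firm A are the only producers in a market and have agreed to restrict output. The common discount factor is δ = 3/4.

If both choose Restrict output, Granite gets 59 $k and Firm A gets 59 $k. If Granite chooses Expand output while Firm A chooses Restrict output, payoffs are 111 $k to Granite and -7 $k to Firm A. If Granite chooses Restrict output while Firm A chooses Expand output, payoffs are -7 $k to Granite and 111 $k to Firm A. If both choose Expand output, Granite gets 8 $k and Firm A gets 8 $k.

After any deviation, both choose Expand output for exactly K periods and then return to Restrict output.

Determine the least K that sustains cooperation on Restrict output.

IC: δ(1−δ^K)/(1−δ) ≥ (111−59)/(59−8) = 52/51.
With δ = 3/4: need 1 − δ^K ≥ 52/51·(1−3/4)/(3/4), i.e. δ^K ≤ 0.6601.
Since (3/4)^1 = 0.7500 and (3/4)^2 = 0.5625, the smallest such K is 2.

2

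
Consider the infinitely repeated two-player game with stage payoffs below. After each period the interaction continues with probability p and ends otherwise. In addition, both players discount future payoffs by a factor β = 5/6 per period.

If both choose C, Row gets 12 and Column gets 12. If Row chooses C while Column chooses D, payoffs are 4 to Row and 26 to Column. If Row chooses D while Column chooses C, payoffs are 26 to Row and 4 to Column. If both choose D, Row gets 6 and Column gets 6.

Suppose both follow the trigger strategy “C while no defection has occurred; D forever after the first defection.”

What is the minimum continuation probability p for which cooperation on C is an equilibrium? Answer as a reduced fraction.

21/25

Expected continuation weight on next period's payoff is β·p = 5/6·p, which plays the role of the discount factor.
Cooperation requires 5/6·p ≥ (26−12)/(26−6) = 7/10, hence p ≥ 21/25.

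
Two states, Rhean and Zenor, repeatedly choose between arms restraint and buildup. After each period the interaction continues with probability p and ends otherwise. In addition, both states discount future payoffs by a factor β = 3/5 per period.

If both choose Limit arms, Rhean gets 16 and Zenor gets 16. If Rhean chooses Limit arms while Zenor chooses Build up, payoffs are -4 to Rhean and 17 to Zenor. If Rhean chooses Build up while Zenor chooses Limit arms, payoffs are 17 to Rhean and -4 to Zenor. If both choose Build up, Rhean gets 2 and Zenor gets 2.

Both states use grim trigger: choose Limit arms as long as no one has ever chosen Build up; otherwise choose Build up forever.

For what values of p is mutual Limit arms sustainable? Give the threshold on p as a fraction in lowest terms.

1/9

With continuation probability p and discount β, the effective per-period discount factor is βp.
Grim-trigger IC: βp ≥ (17−16)/(17−2) = 1/15.
So p ≥ (1/15)/(3/5) = 1/9.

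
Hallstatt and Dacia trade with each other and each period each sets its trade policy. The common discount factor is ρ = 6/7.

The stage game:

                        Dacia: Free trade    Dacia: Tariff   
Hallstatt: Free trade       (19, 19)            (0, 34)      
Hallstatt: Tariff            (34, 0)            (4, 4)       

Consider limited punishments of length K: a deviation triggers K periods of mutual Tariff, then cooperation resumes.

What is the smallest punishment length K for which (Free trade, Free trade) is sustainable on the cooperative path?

No profitable deviation requires (19−4)(ρ+…+ρ^K) ≥ 34−19, i.e. ρ+…+ρ^K ≥ 1 ≈ 1.0000.
With ρ = 6/7, the partial sums are K=1: 0.8571, K=2: 1.5918.
K = 2 is the first length at which the sum reaches 1.0000.

2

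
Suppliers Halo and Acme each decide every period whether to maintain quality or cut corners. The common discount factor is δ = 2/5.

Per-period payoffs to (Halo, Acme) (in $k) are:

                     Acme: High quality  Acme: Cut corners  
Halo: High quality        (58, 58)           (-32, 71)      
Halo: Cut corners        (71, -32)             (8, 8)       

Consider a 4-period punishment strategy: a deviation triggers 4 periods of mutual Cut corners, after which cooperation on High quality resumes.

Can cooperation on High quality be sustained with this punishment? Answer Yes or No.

Comparing payoff streams over the 5 periods until play realigns: cooperate → 58(1+δ+…+δ^4); deviate → 71 + 8(δ+…+δ^4).
Cooperation is sustained iff (58−8)(δ+…+δ^4) ≥ 71−58.
δ+…+δ^4 = 2/5·(1−(2/5)^4)/(1−2/5) = 0.6496, and (71−58)/(58−8) = 0.2600.
0.6496 ≥ 0.2600, so cooperation is sustainable.

Yes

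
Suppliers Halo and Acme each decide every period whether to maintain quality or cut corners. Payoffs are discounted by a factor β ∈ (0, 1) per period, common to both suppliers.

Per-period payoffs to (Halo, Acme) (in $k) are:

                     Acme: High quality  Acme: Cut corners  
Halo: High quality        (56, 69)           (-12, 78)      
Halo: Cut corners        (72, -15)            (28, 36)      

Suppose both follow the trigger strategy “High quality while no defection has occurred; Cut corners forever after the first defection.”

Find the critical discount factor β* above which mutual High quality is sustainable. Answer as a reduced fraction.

4/11

For Halo: deviation gain 72−56 = 16, per-period punishment loss 56−28 = 28. IC gives β ≥ 16/44 = 4/11.
For Acme: gain 9, loss 33 per period, so β ≥ 9/42 = 3/14.
The tighter constraint is Halo's, so cooperation needs β ≥ 4/11.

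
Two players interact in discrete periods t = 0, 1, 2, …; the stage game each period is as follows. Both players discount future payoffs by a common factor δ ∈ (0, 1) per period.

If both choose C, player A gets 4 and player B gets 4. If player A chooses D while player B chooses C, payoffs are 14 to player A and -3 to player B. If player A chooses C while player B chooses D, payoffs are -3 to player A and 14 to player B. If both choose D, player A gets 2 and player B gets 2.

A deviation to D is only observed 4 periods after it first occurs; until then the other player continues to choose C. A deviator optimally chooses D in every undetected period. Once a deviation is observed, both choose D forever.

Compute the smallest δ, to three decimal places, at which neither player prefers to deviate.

0.955

The best deviation is to choose D for all 4 undetected periods, earning 14 each, then 2 forever once detected.
Deviation value: 14(1−δ^4)/(1−δ) + 2δ^4/(1−δ); cooperation value: 4/(1−δ).
IC: 4 ≥ 14(1−δ^4) + 2δ^4 = 14 − 12δ^4.
So δ^4 ≥ 10/12 = 5/6, giving δ ≥ (5/6)^(1/4) ≈ 0.955.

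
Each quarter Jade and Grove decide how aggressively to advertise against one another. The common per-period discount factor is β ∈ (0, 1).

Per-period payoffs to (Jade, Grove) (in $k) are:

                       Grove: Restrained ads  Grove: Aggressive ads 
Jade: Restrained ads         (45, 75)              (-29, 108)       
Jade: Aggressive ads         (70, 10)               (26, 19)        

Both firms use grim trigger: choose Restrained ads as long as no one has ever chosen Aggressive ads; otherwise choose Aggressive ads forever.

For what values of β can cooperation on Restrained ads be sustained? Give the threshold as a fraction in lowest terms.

Jade's threshold: (70−45)/(70−26) = 25/44.
Grove's threshold: (108−75)/(108−19) = 33/89.
25/44 > 33/89, so Jade binds and β* = 25/44.

25/44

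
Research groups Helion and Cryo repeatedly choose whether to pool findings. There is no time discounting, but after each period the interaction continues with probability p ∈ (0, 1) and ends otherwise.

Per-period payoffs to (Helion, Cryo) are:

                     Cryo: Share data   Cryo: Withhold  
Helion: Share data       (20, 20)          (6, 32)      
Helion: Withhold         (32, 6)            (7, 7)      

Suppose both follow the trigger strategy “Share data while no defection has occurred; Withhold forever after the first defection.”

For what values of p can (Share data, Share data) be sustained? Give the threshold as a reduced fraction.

Expected cooperation value is 20 + p·20 + p²·20 + … = 20/(1−p); deviation gives 32 + p·7/(1−p).
20 ≥ 32(1−p) + 7p ⇒ 25p ≥ 12 ⇒ p ≥ 12/25.

12/25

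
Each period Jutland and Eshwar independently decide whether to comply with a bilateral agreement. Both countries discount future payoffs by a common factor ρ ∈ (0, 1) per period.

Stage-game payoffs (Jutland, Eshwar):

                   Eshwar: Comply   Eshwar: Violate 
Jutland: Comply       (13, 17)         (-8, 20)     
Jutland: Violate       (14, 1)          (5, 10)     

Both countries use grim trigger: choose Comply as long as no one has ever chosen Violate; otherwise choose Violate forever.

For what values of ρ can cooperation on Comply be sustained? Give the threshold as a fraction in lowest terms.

For Jutland: deviation gain 14−13 = 1, per-period punishment loss 13−5 = 8. IC gives ρ ≥ 1/9.
For Eshwar: gain 3, loss 7 per period, so ρ ≥ 3/10.
The tighter constraint is Eshwar's, so cooperation needs ρ ≥ 3/10.

3/10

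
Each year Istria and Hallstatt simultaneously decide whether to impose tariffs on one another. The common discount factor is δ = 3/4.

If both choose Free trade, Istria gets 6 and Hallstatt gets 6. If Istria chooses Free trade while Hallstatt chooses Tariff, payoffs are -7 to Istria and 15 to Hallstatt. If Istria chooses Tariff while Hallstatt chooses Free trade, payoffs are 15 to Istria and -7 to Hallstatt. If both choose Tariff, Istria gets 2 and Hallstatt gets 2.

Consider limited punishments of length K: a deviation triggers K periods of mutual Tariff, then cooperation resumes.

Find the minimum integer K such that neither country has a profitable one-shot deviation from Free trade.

Need Σ_{k=1}^{K} δ^k ≥ (15−6)/(6−2) = 2.2500 at δ = 3/4.
At K = 4 the sum is 2.0508 < 2.2500; at K = 5 it is 2.2881 ≥ 2.2500.
So the minimum punishment length is K = 5.

5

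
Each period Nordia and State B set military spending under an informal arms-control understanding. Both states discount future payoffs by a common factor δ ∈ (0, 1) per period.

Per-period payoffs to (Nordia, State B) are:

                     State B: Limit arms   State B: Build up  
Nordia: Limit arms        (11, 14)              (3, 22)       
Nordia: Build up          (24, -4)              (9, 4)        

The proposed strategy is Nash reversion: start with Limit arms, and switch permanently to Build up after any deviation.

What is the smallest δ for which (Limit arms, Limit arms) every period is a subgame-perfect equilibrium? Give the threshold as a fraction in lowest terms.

13/15

Nordia's threshold: (24−11)/(24−9) = 13/15.
State B's threshold: (22−14)/(22−4) = 4/9.
13/15 > 4/9, so Nordia binds and δ* = 13/15.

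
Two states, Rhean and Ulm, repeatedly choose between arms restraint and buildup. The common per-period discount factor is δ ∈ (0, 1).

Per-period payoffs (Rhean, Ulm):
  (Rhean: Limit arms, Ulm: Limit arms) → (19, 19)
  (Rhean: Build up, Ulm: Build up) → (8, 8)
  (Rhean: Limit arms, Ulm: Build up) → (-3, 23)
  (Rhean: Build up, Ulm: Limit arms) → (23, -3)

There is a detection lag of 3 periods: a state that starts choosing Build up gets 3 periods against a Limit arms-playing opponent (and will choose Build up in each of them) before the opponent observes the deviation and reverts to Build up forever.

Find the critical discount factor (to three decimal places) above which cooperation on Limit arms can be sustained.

0.644

The best deviation is to choose Build up for all 3 undetected periods, earning 23 each, then 8 forever once detected.
Deviation value: 23(1−δ^3)/(1−δ) + 8δ^3/(1−δ); cooperation value: 19/(1−δ).
IC: 19 ≥ 23(1−δ^3) + 8δ^3 = 23 − 15δ^3.
So δ^3 ≥ 4/15, giving δ ≥ (4/15)^(1/3) ≈ 0.644.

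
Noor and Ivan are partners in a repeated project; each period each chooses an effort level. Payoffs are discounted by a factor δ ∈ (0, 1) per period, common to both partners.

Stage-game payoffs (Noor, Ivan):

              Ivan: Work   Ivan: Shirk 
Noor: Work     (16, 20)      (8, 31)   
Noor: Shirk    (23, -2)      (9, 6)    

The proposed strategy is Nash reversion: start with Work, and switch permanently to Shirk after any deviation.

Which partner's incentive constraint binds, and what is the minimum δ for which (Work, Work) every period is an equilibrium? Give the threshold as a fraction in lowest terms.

Noor; δ ≥ 1/2

For Noor: deviation gain 23−16 = 7, per-period punishment loss 16−9 = 7. IC gives δ ≥ 7/14 = 1/2.
For Ivan: gain 11, loss 14 per period, so δ ≥ 11/25.
The tighter constraint is Noor's, so cooperation needs δ ≥ 1/2.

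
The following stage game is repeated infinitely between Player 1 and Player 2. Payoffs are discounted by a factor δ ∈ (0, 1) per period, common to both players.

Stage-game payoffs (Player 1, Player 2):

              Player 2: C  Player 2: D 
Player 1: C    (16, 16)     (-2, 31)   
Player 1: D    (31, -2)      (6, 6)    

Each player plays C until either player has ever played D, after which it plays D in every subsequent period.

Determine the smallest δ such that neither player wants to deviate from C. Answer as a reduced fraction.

One-period gain from deviating is 31 − 16 = 15. The loss is 16 − 6 = 10 in every subsequent period, with present value 10·δ/(1−δ).
Deviation is unprofitable when 10·δ/(1−δ) ≥ 15, i.e. δ/(1−δ) ≥ 3/2.
Equivalently δ ≥ 15/(15+10) = 3/5.

3/5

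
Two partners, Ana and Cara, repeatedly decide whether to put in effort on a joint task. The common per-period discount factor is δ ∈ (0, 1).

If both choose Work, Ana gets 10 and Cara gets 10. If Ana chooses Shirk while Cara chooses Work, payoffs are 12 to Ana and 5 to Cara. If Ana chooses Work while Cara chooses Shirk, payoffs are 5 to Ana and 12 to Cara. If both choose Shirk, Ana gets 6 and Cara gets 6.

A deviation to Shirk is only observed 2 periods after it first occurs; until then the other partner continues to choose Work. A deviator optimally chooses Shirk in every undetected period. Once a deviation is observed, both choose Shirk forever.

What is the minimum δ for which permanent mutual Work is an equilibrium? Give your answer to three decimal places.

0.577

Deviating for the 2 undetected periods gains 12−10 = 2 per period over cooperation, then loses 10−6 = 4 per period forever once punishment starts.
Gain: 2(1 + δ + … + δ^1); loss: 4·δ^2/(1−δ).
No profitable deviation ⇔ 2(1−δ^2) ≤ 4·δ^2, i.e. δ^2 ≥ 2/(2+4) = 1/3.
Hence δ ≥ (1/3)^(1/2) ≈ 0.577.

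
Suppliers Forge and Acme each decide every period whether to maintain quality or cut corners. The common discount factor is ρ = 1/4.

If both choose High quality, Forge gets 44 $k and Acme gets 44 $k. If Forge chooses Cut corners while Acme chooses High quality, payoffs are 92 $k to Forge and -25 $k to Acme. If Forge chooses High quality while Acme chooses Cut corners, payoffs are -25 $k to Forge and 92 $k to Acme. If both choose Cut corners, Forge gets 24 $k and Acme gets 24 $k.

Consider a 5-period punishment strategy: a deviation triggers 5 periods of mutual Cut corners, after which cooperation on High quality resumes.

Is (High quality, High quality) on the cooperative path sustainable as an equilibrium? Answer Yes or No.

A one-shot deviation gives 92 now, then 24 for 5 periods, then back to 44.
Gain from deviating: (92−44) today; loss: (44−24) in each of the next 5 periods.
No-deviation condition: (44−24)(ρ+…+ρ^5) ≥ 92−44, i.e. ρ+…+ρ^5 ≥ 12/5.
At ρ = 1/4: ρ+…+ρ^5 = 0.3330 < 2.4000.
So cooperation is not sustainable.

No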